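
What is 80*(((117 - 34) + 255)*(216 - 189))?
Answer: 730080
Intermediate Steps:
80*(((117 - 34) + 255)*(216 - 189)) = 80*((83 + 255)*27) = 80*(338*27) = 80*9126 = 730080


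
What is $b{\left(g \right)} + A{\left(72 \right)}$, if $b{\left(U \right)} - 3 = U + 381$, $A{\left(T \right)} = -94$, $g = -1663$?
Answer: $-1373$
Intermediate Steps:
$b{\left(U \right)} = 384 + U$ ($b{\left(U \right)} = 3 + \left(U + 381\right) = 3 + \left(381 + U\right) = 384 + U$)
$b{\left(g \right)} + A{\left(72 \right)} = \left(384 - 1663\right) - 94 = -1279 - 94 = -1373$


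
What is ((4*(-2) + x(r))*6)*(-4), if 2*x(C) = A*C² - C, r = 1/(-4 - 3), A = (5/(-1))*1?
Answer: 9384/49 ≈ 191.51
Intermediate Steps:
A = -5 (A = (5*(-1))*1 = -5*1 = -5)
r = -⅐ (r = 1/(-7) = -⅐ ≈ -0.14286)
x(C) = -5*C²/2 - C/2 (x(C) = (-5*C² - C)/2 = (-C - 5*C²)/2 = -5*C²/2 - C/2)
((4*(-2) + x(r))*6)*(-4) = ((4*(-2) - ½*(-⅐)*(1 + 5*(-⅐)))*6)*(-4) = ((-8 - ½*(-⅐)*(1 - 5/7))*6)*(-4) = ((-8 - ½*(-⅐)*2/7)*6)*(-4) = ((-8 + 1/49)*6)*(-4) = -391/49*6*(-4) = -2346/49*(-4) = 9384/49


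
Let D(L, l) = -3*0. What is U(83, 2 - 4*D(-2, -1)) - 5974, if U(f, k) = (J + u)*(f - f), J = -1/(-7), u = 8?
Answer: -5974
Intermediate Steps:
D(L, l) = 0
J = 1/7 (J = -1*(-1/7) = 1/7 ≈ 0.14286)
U(f, k) = 0 (U(f, k) = (1/7 + 8)*(f - f) = (57/7)*0 = 0)
U(83, 2 - 4*D(-2, -1)) - 5974 = 0 - 5974 = -5974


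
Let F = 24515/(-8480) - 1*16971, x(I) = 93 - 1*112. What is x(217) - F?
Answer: 28755495/1696 ≈ 16955.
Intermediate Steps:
x(I) = -19 (x(I) = 93 - 112 = -19)
F = -28787719/1696 (F = 24515*(-1/8480) - 16971 = -4903/1696 - 16971 = -28787719/1696 ≈ -16974.)
x(217) - F = -19 - 1*(-28787719/1696) = -19 + 28787719/1696 = 28755495/1696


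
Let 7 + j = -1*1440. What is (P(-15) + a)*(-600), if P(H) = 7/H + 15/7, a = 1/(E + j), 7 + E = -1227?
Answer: -2695720/2681 ≈ -1005.5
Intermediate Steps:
j = -1447 (j = -7 - 1*1440 = -7 - 1440 = -1447)
E = -1234 (E = -7 - 1227 = -1234)
a = -1/2681 (a = 1/(-1234 - 1447) = 1/(-2681) = -1/2681 ≈ -0.00037300)
P(H) = 15/7 + 7/H (P(H) = 7/H + 15*(⅐) = 7/H + 15/7 = 15/7 + 7/H)
(P(-15) + a)*(-600) = ((15/7 + 7/(-15)) - 1/2681)*(-600) = ((15/7 + 7*(-1/15)) - 1/2681)*(-600) = ((15/7 - 7/15) - 1/2681)*(-600) = (176/105 - 1/2681)*(-600) = (67393/40215)*(-600) = -2695720/2681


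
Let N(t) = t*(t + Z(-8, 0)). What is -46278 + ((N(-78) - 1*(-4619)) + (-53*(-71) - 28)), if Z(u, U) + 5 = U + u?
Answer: -30826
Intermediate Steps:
Z(u, U) = -5 + U + u (Z(u, U) = -5 + (U + u) = -5 + U + u)
N(t) = t*(-13 + t) (N(t) = t*(t + (-5 + 0 - 8)) = t*(t - 13) = t*(-13 + t))
-46278 + ((N(-78) - 1*(-4619)) + (-53*(-71) - 28)) = -46278 + ((-78*(-13 - 78) - 1*(-4619)) + (-53*(-71) - 28)) = -46278 + ((-78*(-91) + 4619) + (3763 - 28)) = -46278 + ((7098 + 4619) + 3735) = -46278 + (11717 + 3735) = -46278 + 15452 = -30826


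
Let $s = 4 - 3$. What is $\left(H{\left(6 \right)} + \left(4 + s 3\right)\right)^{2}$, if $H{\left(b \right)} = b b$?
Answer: $1849$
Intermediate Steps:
$H{\left(b \right)} = b^{2}$
$s = 1$ ($s = 4 - 3 = 1$)
$\left(H{\left(6 \right)} + \left(4 + s 3\right)\right)^{2} = \left(6^{2} + \left(4 + 1 \cdot 3\right)\right)^{2} = \left(36 + \left(4 + 3\right)\right)^{2} = \left(36 + 7\right)^{2} = 43^{2} = 1849$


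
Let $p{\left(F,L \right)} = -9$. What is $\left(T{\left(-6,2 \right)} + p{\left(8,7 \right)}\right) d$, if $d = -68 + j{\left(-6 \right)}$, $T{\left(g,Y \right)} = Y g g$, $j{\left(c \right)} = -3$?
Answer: $-4473$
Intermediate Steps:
$T{\left(g,Y \right)} = Y g^{2}$
$d = -71$ ($d = -68 - 3 = -71$)
$\left(T{\left(-6,2 \right)} + p{\left(8,7 \right)}\right) d = \left(2 \left(-6\right)^{2} - 9\right) \left(-71\right) = \left(2 \cdot 36 - 9\right) \left(-71\right) = \left(72 - 9\right) \left(-71\right) = 63 \left(-71\right) = -4473$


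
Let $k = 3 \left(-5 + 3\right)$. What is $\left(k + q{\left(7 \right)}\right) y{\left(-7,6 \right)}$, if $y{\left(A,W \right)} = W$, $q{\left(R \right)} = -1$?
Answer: $-42$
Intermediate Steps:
$k = -6$ ($k = 3 \left(-2\right) = -6$)
$\left(k + q{\left(7 \right)}\right) y{\left(-7,6 \right)} = \left(-6 - 1\right) 6 = \left(-7\right) 6 = -42$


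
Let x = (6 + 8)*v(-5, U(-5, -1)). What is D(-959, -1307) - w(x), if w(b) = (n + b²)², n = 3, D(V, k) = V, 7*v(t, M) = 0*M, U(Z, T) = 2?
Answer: -968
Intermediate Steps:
v(t, M) = 0 (v(t, M) = (0*M)/7 = (⅐)*0 = 0)
x = 0 (x = (6 + 8)*0 = 14*0 = 0)
w(b) = (3 + b²)²
D(-959, -1307) - w(x) = -959 - (3 + 0²)² = -959 - (3 + 0)² = -959 - 1*3² = -959 - 1*9 = -959 - 9 = -968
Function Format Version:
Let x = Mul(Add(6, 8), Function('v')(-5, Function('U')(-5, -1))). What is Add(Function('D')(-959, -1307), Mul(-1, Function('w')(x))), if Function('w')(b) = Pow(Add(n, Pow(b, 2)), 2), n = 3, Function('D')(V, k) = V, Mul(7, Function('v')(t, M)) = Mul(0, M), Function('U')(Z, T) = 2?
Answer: -968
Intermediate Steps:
Function('v')(t, M) = 0 (Function('v')(t, M) = Mul(Rational(1, 7), Mul(0, M)) = Mul(Rational(1, 7), 0) = 0)
x = 0 (x = Mul(Add(6, 8), 0) = Mul(14, 0) = 0)
Function('w')(b) = Pow(Add(3, Pow(b, 2)), 2)
Add(Function('D')(-959, -1307), Mul(-1, Function('w')(x))) = Add(-959, Mul(-1, Pow(Add(3, Pow(0, 2)), 2))) = Add(-959, Mul(-1, Pow(Add(3, 0), 2))) = Add(-959, Mul(-1, Pow(3, 2))) = Add(-959, Mul(-1, 9)) = Add(-959, -9) = -968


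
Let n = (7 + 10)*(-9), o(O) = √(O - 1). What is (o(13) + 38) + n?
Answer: -115 + 2*√3 ≈ -111.54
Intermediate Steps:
o(O) = √(-1 + O)
n = -153 (n = 17*(-9) = -153)
(o(13) + 38) + n = (√(-1 + 13) + 38) - 153 = (√12 + 38) - 153 = (2*√3 + 38) - 153 = (38 + 2*√3) - 153 = -115 + 2*√3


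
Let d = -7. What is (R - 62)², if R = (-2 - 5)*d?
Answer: 169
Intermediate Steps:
R = 49 (R = (-2 - 5)*(-7) = -7*(-7) = 49)
(R - 62)² = (49 - 62)² = (-13)² = 169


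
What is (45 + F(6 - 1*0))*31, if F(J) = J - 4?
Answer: 1457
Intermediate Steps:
F(J) = -4 + J
(45 + F(6 - 1*0))*31 = (45 + (-4 + (6 - 1*0)))*31 = (45 + (-4 + (6 + 0)))*31 = (45 + (-4 + 6))*31 = (45 + 2)*31 = 47*31 = 1457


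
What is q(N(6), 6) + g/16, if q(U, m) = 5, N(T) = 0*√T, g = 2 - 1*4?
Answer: 39/8 ≈ 4.8750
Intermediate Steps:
g = -2 (g = 2 - 4 = -2)
N(T) = 0
q(N(6), 6) + g/16 = 5 - 2/16 = 5 + (1/16)*(-2) = 5 - ⅛ = 39/8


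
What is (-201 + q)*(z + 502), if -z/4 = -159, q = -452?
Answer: -743114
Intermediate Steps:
z = 636 (z = -4*(-159) = 636)
(-201 + q)*(z + 502) = (-201 - 452)*(636 + 502) = -653*1138 = -743114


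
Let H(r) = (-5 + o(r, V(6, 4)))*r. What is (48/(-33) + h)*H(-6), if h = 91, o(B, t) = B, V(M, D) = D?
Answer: 5910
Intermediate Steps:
H(r) = r*(-5 + r) (H(r) = (-5 + r)*r = r*(-5 + r))
(48/(-33) + h)*H(-6) = (48/(-33) + 91)*(-6*(-5 - 6)) = (48*(-1/33) + 91)*(-6*(-11)) = (-16/11 + 91)*66 = (985/11)*66 = 5910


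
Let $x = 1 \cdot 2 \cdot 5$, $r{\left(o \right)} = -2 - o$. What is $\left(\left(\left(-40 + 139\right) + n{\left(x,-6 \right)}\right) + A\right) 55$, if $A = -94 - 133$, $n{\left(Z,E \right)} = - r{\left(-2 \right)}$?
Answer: $-7040$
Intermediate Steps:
$x = 10$ ($x = 2 \cdot 5 = 10$)
$n{\left(Z,E \right)} = 0$ ($n{\left(Z,E \right)} = - (-2 - -2) = - (-2 + 2) = \left(-1\right) 0 = 0$)
$A = -227$
$\left(\left(\left(-40 + 139\right) + n{\left(x,-6 \right)}\right) + A\right) 55 = \left(\left(\left(-40 + 139\right) + 0\right) - 227\right) 55 = \left(\left(99 + 0\right) - 227\right) 55 = \left(99 - 227\right) 55 = \left(-128\right) 55 = -7040$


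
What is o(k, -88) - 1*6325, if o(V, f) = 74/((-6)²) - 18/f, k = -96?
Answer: -2503805/396 ≈ -6322.7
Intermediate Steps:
o(V, f) = 37/18 - 18/f (o(V, f) = 74/36 - 18/f = 74*(1/36) - 18/f = 37/18 - 18/f)
o(k, -88) - 1*6325 = (37/18 - 18/(-88)) - 1*6325 = (37/18 - 18*(-1/88)) - 6325 = (37/18 + 9/44) - 6325 = 895/396 - 6325 = -2503805/396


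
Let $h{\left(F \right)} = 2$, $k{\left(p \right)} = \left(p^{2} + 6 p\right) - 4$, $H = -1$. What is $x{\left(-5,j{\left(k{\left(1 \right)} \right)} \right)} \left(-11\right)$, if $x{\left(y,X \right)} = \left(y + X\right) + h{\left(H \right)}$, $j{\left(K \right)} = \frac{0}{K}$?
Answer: $33$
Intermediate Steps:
$k{\left(p \right)} = -4 + p^{2} + 6 p$
$j{\left(K \right)} = 0$
$x{\left(y,X \right)} = 2 + X + y$ ($x{\left(y,X \right)} = \left(y + X\right) + 2 = \left(X + y\right) + 2 = 2 + X + y$)
$x{\left(-5,j{\left(k{\left(1 \right)} \right)} \right)} \left(-11\right) = \left(2 + 0 - 5\right) \left(-11\right) = \left(-3\right) \left(-11\right) = 33$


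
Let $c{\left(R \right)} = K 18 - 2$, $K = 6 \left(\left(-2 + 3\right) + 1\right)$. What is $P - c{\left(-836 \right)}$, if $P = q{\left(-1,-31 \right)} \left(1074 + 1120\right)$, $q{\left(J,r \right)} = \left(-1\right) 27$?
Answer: $-59452$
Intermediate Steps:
$q{\left(J,r \right)} = -27$
$K = 12$ ($K = 6 \left(1 + 1\right) = 6 \cdot 2 = 12$)
$P = -59238$ ($P = - 27 \left(1074 + 1120\right) = \left(-27\right) 2194 = -59238$)
$c{\left(R \right)} = 214$ ($c{\left(R \right)} = 12 \cdot 18 - 2 = 216 - 2 = 214$)
$P - c{\left(-836 \right)} = -59238 - 214 = -59452$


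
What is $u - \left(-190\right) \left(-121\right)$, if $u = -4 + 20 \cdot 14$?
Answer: $-22714$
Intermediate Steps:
$u = 276$ ($u = -4 + 280 = 276$)
$u - \left(-190\right) \left(-121\right) = 276 - \left(-190\right) \left(-121\right) = 276 - 22990 = -22714$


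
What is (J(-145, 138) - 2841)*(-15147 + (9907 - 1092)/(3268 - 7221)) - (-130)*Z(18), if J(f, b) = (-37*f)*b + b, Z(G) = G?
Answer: -44175109704282/3953 ≈ -1.1175e+10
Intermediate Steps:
J(f, b) = b - 37*b*f (J(f, b) = -37*b*f + b = b - 37*b*f)
(J(-145, 138) - 2841)*(-15147 + (9907 - 1092)/(3268 - 7221)) - (-130)*Z(18) = (138*(1 - 37*(-145)) - 2841)*(-15147 + (9907 - 1092)/(3268 - 7221)) - (-130)*18 = (138*(1 + 5365) - 2841)*(-15147 + 8815/(-3953)) - 1*(-2340) = (138*5366 - 2841)*(-15147 + 8815*(-1/3953)) + 2340 = (740508 - 2841)*(-15147 - 8815/3953) + 2340 = 737667*(-59884906/3953) + 2340 = -44175118954302/3953 + 2340 = -44175109704282/3953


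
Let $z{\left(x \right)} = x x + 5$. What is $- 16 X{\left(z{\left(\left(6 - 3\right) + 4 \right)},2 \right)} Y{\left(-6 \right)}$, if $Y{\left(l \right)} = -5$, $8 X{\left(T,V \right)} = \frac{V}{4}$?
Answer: $5$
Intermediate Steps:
$z{\left(x \right)} = 5 + x^{2}$ ($z{\left(x \right)} = x^{2} + 5 = 5 + x^{2}$)
$X{\left(T,V \right)} = \frac{V}{32}$ ($X{\left(T,V \right)} = \frac{V \frac{1}{4}}{8} = \frac{\frac{1}{4} V}{8} = \frac{V}{32}$)
$- 16 X{\left(z{\left(\left(6 - 3\right) + 4 \right)},2 \right)} Y{\left(-6 \right)} = - 16 \cdot \frac{1}{32} \cdot 2 \left(-5\right) = \left(-16\right) \frac{1}{16} \left(-5\right) = \left(-1\right) \left(-5\right) = 5$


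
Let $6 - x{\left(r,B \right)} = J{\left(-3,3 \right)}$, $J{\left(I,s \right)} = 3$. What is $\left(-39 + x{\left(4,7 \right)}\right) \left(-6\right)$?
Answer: $216$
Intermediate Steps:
$x{\left(r,B \right)} = 3$ ($x{\left(r,B \right)} = 6 - 3 = 3$)
$\left(-39 + x{\left(4,7 \right)}\right) \left(-6\right) = \left(-39 + 3\right) \left(-6\right) = \left(-36\right) \left(-6\right) = 216$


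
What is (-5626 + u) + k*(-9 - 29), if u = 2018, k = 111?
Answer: -7826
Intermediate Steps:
(-5626 + u) + k*(-9 - 29) = (-5626 + 2018) + 111*(-9 - 29) = -3608 + 111*(-38) = -3608 - 4218 = -7826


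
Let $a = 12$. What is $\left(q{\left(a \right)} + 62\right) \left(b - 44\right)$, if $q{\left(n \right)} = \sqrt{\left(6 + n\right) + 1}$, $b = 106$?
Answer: $3844 + 62 \sqrt{19} \approx 4114.3$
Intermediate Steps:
$q{\left(n \right)} = \sqrt{7 + n}$
$\left(q{\left(a \right)} + 62\right) \left(b - 44\right) = \left(\sqrt{7 + 12} + 62\right) \left(106 - 44\right) = \left(\sqrt{19} + 62\right) 62 = \left(62 + \sqrt{19}\right) 62 = 3844 + 62 \sqrt{19}$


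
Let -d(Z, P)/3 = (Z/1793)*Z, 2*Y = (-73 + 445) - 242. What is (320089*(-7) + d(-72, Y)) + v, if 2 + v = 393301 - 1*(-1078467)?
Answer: -1378576153/1793 ≈ -7.6887e+5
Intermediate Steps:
v = 1471766 (v = -2 + (393301 - 1*(-1078467)) = -2 + (393301 + 1078467) = -2 + 1471768 = 1471766)
Y = 65 (Y = ((-73 + 445) - 242)/2 = (372 - 242)/2 = (1/2)*130 = 65)
d(Z, P) = -3*Z**2/1793 (d(Z, P) = -3*Z/1793*Z = -3*Z**2/1793)
(320089*(-7) + d(-72, Y)) + v = (320089*(-7) - 3/1793*(-72)**2) + 1471766 = (-2240623 - 3/1793*5184) + 1471766 = (-2240623 - 15552/1793) + 1471766 = -4017452591/1793 + 1471766 = -1378576153/1793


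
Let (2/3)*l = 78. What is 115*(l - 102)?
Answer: 1725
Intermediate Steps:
l = 117 (l = (3/2)*78 = 117)
115*(l - 102) = 115*(117 - 102) = 115*15 = 1725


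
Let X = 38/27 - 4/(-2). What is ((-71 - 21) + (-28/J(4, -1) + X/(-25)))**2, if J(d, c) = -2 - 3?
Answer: 3411961744/455625 ≈ 7488.5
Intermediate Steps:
J(d, c) = -5
X = 92/27 (X = 38*(1/27) - 4*(-1/2) = 38/27 + 2 = 92/27 ≈ 3.4074)
((-71 - 21) + (-28/J(4, -1) + X/(-25)))**2 = ((-71 - 21) + (-28/(-5) + (92/27)/(-25)))**2 = (-92 + (-28*(-1/5) + (92/27)*(-1/25)))**2 = (-92 + (28/5 - 92/675))**2 = (-92 + 3688/675)**2 = (-58412/675)**2 = 3411961744/455625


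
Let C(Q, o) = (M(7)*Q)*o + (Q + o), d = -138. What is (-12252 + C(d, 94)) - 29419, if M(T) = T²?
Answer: -677343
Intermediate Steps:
C(Q, o) = Q + o + 49*Q*o (C(Q, o) = (7²*Q)*o + (Q + o) = (49*Q)*o + (Q + o) = 49*Q*o + (Q + o) = Q + o + 49*Q*o)
(-12252 + C(d, 94)) - 29419 = (-12252 + (-138 + 94 + 49*(-138)*94)) - 29419 = (-12252 + (-138 + 94 - 635628)) - 29419 = (-12252 - 635672) - 29419 = -647924 - 29419 = -677343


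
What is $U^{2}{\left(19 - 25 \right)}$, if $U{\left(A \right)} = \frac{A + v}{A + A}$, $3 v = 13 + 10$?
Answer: $\frac{25}{1296} \approx 0.01929$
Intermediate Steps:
$v = \frac{23}{3}$ ($v = \frac{13 + 10}{3} = \frac{1}{3} \cdot 23 = \frac{23}{3} \approx 7.6667$)
$U{\left(A \right)} = \frac{\frac{23}{3} + A}{2 A}$ ($U{\left(A \right)} = \frac{A + \frac{23}{3}}{A + A} = \frac{\frac{23}{3} + A}{2 A}$)
$U^{2}{\left(19 - 25 \right)} = \left(\frac{23 + 3 \left(19 - 25\right)}{6 \left(19 - 25\right)}\right)^{2} = \left(\frac{23 + 3 \left(-6\right)}{6 \left(-6\right)}\right)^{2} = \left(\frac{1}{6} \left(- \frac{1}{6}\right) \left(23 - 18\right)\right)^{2} = \left(\frac{1}{6} \left(- \frac{1}{6}\right) 5\right)^{2} = \left(- \frac{5}{36}\right)^{2} = \frac{25}{1296}$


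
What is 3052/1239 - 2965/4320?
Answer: 90581/50976 ≈ 1.7769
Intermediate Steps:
3052/1239 - 2965/4320 = 3052*(1/1239) - 2965*1/4320 = 436/177 - 593/864 = 90581/50976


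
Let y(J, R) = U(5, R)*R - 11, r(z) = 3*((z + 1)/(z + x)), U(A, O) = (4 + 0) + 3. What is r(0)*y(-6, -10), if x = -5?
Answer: 243/5 ≈ 48.600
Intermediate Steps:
U(A, O) = 7 (U(A, O) = 4 + 3 = 7)
r(z) = 3*(1 + z)/(-5 + z) (r(z) = 3*((z + 1)/(z - 5)) = 3*((1 + z)/(-5 + z)) = 3*(1 + z)/(-5 + z))
y(J, R) = -11 + 7*R (y(J, R) = 7*R - 11 = -11 + 7*R)
r(0)*y(-6, -10) = (3*(1 + 0)/(-5 + 0))*(-11 + 7*(-10)) = (3*1/(-5))*(-11 - 70) = (3*(-⅕)*1)*(-81) = -⅗*(-81) = 243/5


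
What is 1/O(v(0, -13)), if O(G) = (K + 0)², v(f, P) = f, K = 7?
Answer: 1/49 ≈ 0.020408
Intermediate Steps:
O(G) = 49 (O(G) = (7 + 0)² = 7² = 49)
1/O(v(0, -13)) = 1/49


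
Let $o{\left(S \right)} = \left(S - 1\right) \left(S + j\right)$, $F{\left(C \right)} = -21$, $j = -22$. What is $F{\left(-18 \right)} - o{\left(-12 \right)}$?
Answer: $-463$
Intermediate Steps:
$o{\left(S \right)} = \left(-1 + S\right) \left(-22 + S\right)$ ($o{\left(S \right)} = \left(S - 1\right) \left(S - 22\right) = \left(-1 + S\right) \left(-22 + S\right)$)
$F{\left(-18 \right)} - o{\left(-12 \right)} = -21 - \left(22 + \left(-12\right)^{2} - -276\right) = -21 - \left(22 + 144 + 276\right) = -21 - 442 = -463$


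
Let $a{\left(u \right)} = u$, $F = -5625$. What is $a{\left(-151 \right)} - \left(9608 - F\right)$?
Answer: $-15384$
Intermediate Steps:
$a{\left(-151 \right)} - \left(9608 - F\right) = -151 - \left(9608 - -5625\right) = -151 - \left(9608 + 5625\right) = -151 - 15233 = -15384$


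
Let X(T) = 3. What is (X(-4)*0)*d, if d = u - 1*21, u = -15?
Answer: 0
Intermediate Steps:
d = -36 (d = -15 - 1*21 = -15 - 21 = -36)
(X(-4)*0)*d = (3*0)*(-36) = 0*(-36) = 0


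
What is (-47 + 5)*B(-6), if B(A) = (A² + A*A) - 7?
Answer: -2730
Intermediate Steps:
B(A) = -7 + 2*A² (B(A) = (A² + A²) - 7 = 2*A² - 7 = -7 + 2*A²)
(-47 + 5)*B(-6) = (-47 + 5)*(-7 + 2*(-6)²) = -42*(-7 + 2*36) = -42*(-7 + 72) = -42*65 = -2730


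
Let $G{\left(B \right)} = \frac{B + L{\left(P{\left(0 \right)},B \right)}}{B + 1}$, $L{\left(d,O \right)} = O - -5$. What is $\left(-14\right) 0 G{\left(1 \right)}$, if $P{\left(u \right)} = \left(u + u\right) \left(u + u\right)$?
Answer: $0$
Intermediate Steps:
$P{\left(u \right)} = 4 u^{2}$ ($P{\left(u \right)} = 2 u 2 u = 4 u^{2}$)
$L{\left(d,O \right)} = 5 + O$ ($L{\left(d,O \right)} = O + 5 = 5 + O$)
$G{\left(B \right)} = \frac{5 + 2 B}{1 + B}$ ($G{\left(B \right)} = \frac{B + \left(5 + B\right)}{B + 1} = \frac{5 + 2 B}{1 + B}$)
$\left(-14\right) 0 G{\left(1 \right)} = \left(-14\right) 0 \frac{5 + 2 \cdot 1}{1 + 1} = 0 \frac{5 + 2}{2} = 0 \cdot \frac{1}{2} \cdot 7 = 0 \cdot \frac{7}{2} = 0$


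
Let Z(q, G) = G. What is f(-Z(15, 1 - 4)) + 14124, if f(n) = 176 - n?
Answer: 14297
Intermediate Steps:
f(-Z(15, 1 - 4)) + 14124 = (176 - (-1)*(1 - 4)) + 14124 = (176 - (-1)*(-3)) + 14124 = (176 - 1*3) + 14124 = (176 - 3) + 14124 = 173 + 14124 = 14297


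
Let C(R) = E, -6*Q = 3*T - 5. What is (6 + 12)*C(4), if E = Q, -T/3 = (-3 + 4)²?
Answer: 42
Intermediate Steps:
T = -3 (T = -3*(-3 + 4)² = -3*1² = -3*1 = -3)
Q = 7/3 (Q = -(3*(-3) - 5)/6 = -(-9 - 5)/6 = -⅙*(-14) = 7/3 ≈ 2.3333)
E = 7/3 ≈ 2.3333
C(R) = 7/3
(6 + 12)*C(4) = (6 + 12)*(7/3) = 18*(7/3) = 42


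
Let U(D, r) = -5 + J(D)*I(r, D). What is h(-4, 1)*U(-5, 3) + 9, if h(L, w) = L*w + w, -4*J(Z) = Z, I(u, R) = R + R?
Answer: 123/2 ≈ 61.500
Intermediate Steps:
I(u, R) = 2*R
J(Z) = -Z/4
h(L, w) = w + L*w
U(D, r) = -5 - D²/2 (U(D, r) = -5 + (-D/4)*(2*D) = -5 - D²/2)
h(-4, 1)*U(-5, 3) + 9 = (1*(1 - 4))*(-5 - ½*(-5)²) + 9 = (1*(-3))*(-5 - ½*25) + 9 = -3*(-5 - 25/2) + 9 = -3*(-35/2) + 9 = 105/2 + 9 = 123/2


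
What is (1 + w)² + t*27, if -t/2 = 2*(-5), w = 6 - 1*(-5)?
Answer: 684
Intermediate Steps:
w = 11 (w = 6 + 5 = 11)
t = 20 (t = -4*(-5) = -2*(-10) = 20)
(1 + w)² + t*27 = (1 + 11)² + 20*27 = 12² + 540 = 144 + 540 = 684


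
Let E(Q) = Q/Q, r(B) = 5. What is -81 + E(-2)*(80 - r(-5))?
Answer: -6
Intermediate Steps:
E(Q) = 1
-81 + E(-2)*(80 - r(-5)) = -81 + 1*(80 - 1*5) = -81 + 1*(80 - 5) = -81 + 1*75 = -81 + 75 = -6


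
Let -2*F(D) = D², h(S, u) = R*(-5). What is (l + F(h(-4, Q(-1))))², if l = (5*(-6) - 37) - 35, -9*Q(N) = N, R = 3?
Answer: 184041/4 ≈ 46010.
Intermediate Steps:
Q(N) = -N/9
h(S, u) = -15 (h(S, u) = 3*(-5) = -15)
F(D) = -D²/2
l = -102 (l = (-30 - 37) - 35 = -67 - 35 = -102)
(l + F(h(-4, Q(-1))))² = (-102 - ½*(-15)²)² = (-102 - ½*225)² = (-102 - 225/2)² = (-429/2)² = 184041/4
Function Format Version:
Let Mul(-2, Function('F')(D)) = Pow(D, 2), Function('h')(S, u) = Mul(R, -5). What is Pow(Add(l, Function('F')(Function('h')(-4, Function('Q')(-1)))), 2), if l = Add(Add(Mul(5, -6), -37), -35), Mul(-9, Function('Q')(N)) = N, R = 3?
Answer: Rational(184041, 4) ≈ 46010.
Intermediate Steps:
Function('Q')(N) = Mul(Rational(-1, 9), N)
Function('h')(S, u) = -15 (Function('h')(S, u) = Mul(3, -5) = -15)
Function('F')(D) = Mul(Rational(-1, 2), Pow(D, 2))
l = -102 (l = Add(Add(-30, -37), -35) = Add(-67, -35) = -102)
Pow(Add(l, Function('F')(Function('h')(-4, Function('Q')(-1)))), 2) = Pow(Add(-102, Mul(Rational(-1, 2), Pow(-15, 2))), 2) = Pow(Add(-102, Mul(Rational(-1, 2), 225)), 2) = Pow(Add(-102, Rational(-225, 2)), 2) = Pow(Rational(-429, 2), 2) = Rational(184041, 4)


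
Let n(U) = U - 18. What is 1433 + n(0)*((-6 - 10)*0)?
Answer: 1433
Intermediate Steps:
n(U) = -18 + U
1433 + n(0)*((-6 - 10)*0) = 1433 + (-18 + 0)*((-6 - 10)*0) = 1433 - (-288)*0 = 1433 - 18*0 = 1433 + 0 = 1433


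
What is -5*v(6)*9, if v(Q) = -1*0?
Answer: 0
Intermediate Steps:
v(Q) = 0
-5*v(6)*9 = -5*0*9 = 0*9 = 0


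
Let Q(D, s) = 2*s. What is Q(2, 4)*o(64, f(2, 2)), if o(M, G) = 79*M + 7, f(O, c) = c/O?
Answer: 40504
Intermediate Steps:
o(M, G) = 7 + 79*M
Q(2, 4)*o(64, f(2, 2)) = (2*4)*(7 + 79*64) = 8*(7 + 5056) = 8*5063 = 40504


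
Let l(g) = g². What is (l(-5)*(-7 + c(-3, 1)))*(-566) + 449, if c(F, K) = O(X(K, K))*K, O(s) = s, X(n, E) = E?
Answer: 85349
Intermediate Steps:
c(F, K) = K² (c(F, K) = K*K = K²)
(l(-5)*(-7 + c(-3, 1)))*(-566) + 449 = ((-5)²*(-7 + 1²))*(-566) + 449 = (25*(-7 + 1))*(-566) + 449 = (25*(-6))*(-566) + 449 = -150*(-566) + 449 = 84900 + 449 = 85349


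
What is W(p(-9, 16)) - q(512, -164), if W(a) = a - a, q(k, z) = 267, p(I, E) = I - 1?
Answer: -267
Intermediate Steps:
p(I, E) = -1 + I
W(a) = 0
W(p(-9, 16)) - q(512, -164) = 0 - 1*267 = 0 - 267 = -267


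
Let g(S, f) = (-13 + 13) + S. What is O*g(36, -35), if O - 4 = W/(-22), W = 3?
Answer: 1530/11 ≈ 139.09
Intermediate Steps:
g(S, f) = S (g(S, f) = 0 + S = S)
O = 85/22 (O = 4 + 3/(-22) = 4 + 3*(-1/22) = 4 - 3/22 = 85/22 ≈ 3.8636)
O*g(36, -35) = (85/22)*36 = 1530/11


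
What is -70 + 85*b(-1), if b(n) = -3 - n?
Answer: -240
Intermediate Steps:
-70 + 85*b(-1) = -70 + 85*(-3 - 1*(-1)) = -70 + 85*(-3 + 1) = -70 + 85*(-2) = -70 - 170 = -240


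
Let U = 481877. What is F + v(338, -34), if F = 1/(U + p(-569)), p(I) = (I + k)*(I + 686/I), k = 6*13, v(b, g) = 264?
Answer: 114441753929/433491490 ≈ 264.00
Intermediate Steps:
k = 78
p(I) = (78 + I)*(I + 686/I) (p(I) = (I + 78)*(I + 686/I) = (78 + I)*(I + 686/I))
F = 569/433491490 (F = 1/(481877 + (686 + (-569)² + 78*(-569) + 53508/(-569))) = 1/(481877 + (686 + 323761 - 44382 + 53508*(-1/569))) = 1/(481877 + (686 + 323761 - 44382 - 53508/569)) = 1/(481877 + 159303477/569) = 1/(433491490/569) = 569/433491490 ≈ 1.3126e-6)
F + v(338, -34) = 569/433491490 + 264 = 114441753929/433491490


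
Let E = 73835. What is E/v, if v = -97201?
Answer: -73835/97201 ≈ -0.75961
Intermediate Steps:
E/v = 73835/(-97201) = 73835*(-1/97201) = -73835/97201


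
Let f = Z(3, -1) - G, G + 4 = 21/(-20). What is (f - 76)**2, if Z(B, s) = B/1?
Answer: 1846881/400 ≈ 4617.2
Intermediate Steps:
Z(B, s) = B (Z(B, s) = B*1 = B)
G = -101/20 (G = -4 + 21/(-20) = -4 + 21*(-1/20) = -4 - 21/20 = -101/20 ≈ -5.0500)
f = 161/20 (f = 3 - 1*(-101/20) = 3 + 101/20 = 161/20 ≈ 8.0500)
(f - 76)**2 = (161/20 - 76)**2 = (-1359/20)**2 = 1846881/400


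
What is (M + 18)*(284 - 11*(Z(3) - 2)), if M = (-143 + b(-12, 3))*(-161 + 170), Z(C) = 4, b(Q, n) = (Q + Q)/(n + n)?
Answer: -341910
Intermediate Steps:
b(Q, n) = Q/n (b(Q, n) = (2*Q)/((2*n)) = (2*Q)*(1/(2*n)) = Q/n)
M = -1323 (M = (-143 - 12/3)*(-161 + 170) = (-143 - 12*⅓)*9 = (-143 - 4)*9 = -147*9 = -1323)
(M + 18)*(284 - 11*(Z(3) - 2)) = (-1323 + 18)*(284 - 11*(4 - 2)) = -1305*(284 - 11*2) = -1305*(284 - 22) = -1305*262 = -341910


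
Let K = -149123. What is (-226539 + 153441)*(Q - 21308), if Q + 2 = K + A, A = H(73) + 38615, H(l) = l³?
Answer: -18800732502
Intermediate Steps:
A = 427632 (A = 73³ + 38615 = 389017 + 38615 = 427632)
Q = 278507 (Q = -2 + (-149123 + 427632) = -2 + 278509 = 278507)
(-226539 + 153441)*(Q - 21308) = (-226539 + 153441)*(278507 - 21308) = -73098*257199 = -18800732502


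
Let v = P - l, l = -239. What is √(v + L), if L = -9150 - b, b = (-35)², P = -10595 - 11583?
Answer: I*√32314 ≈ 179.76*I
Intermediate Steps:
P = -22178
b = 1225
L = -10375 (L = -9150 - 1*1225 = -9150 - 1225 = -10375)
v = -21939 (v = -22178 - 1*(-239) = -22178 + 239 = -21939)
√(v + L) = √(-21939 - 10375) = √(-32314) = I*√32314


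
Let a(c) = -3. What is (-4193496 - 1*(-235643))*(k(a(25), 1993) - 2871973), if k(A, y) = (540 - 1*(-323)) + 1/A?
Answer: 34090297938343/3 ≈ 1.1363e+13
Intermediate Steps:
k(A, y) = 863 + 1/A (k(A, y) = (540 + 323) + 1/A = 863 + 1/A)
(-4193496 - 1*(-235643))*(k(a(25), 1993) - 2871973) = (-4193496 - 1*(-235643))*((863 + 1/(-3)) - 2871973) = (-4193496 + 235643)*((863 - ⅓) - 2871973) = -3957853*(2588/3 - 2871973) = -3957853*(-8613331/3) = 34090297938343/3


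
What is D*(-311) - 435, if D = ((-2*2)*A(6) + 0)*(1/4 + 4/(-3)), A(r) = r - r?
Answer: -435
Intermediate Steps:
A(r) = 0
D = 0 (D = (-2*2*0 + 0)*(1/4 + 4/(-3)) = (-4*0 + 0)*(1*(¼) + 4*(-⅓)) = (0 + 0)*(¼ - 4/3) = 0*(-13/12) = 0)
D*(-311) - 435 = 0*(-311) - 435 = 0 - 435 = -435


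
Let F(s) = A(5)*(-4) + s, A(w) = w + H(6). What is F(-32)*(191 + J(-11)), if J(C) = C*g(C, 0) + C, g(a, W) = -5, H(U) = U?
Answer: -17860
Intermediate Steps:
A(w) = 6 + w (A(w) = w + 6 = 6 + w)
J(C) = -4*C (J(C) = C*(-5) + C = -5*C + C = -4*C)
F(s) = -44 + s (F(s) = (6 + 5)*(-4) + s = 11*(-4) + s = -44 + s)
F(-32)*(191 + J(-11)) = (-44 - 32)*(191 - 4*(-11)) = -76*(191 + 44) = -76*235 = -17860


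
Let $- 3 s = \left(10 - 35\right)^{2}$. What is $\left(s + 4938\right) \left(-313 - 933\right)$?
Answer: $- \frac{17679494}{3} \approx -5.8932 \cdot 10^{6}$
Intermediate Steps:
$s = - \frac{625}{3}$ ($s = - \frac{\left(10 - 35\right)^{2}}{3} = - \frac{\left(-25\right)^{2}}{3} = \left(- \frac{1}{3}\right) 625 = - \frac{625}{3} \approx -208.33$)
$\left(s + 4938\right) \left(-313 - 933\right) = \left(- \frac{625}{3} + 4938\right) \left(-313 - 933\right) = \frac{14189}{3} \left(-1246\right) = - \frac{17679494}{3}$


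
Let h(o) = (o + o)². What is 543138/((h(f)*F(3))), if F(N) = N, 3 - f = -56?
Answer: 90523/6962 ≈ 13.002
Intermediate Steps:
f = 59 (f = 3 - 1*(-56) = 3 + 56 = 59)
h(o) = 4*o² (h(o) = (2*o)² = 4*o²)
543138/((h(f)*F(3))) = 543138/(((4*59²)*3)) = 543138/(((4*3481)*3)) = 543138/((13924*3)) = 543138/41772 = 543138*(1/41772) = 90523/6962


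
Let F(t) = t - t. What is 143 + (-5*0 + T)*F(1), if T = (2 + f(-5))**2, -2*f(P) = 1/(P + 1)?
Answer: 143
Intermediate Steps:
F(t) = 0
f(P) = -1/(2*(1 + P)) (f(P) = -1/(2*(P + 1)) = -1/(2*(1 + P)))
T = 289/64 (T = (2 - 1/(2 + 2*(-5)))**2 = (2 - 1/(2 - 10))**2 = (2 - 1/(-8))**2 = (2 - 1*(-1/8))**2 = (2 + 1/8)**2 = (17/8)**2 = 289/64 ≈ 4.5156)
143 + (-5*0 + T)*F(1) = 143 + (-5*0 + 289/64)*0 = 143 + (0 + 289/64)*0 = 143 + (289/64)*0 = 143 + 0 = 143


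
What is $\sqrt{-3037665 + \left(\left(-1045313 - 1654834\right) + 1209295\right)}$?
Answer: $i \sqrt{4528517} \approx 2128.0 i$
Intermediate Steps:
$\sqrt{-3037665 + \left(\left(-1045313 - 1654834\right) + 1209295\right)} = \sqrt{-3037665 + \left(-2700147 + 1209295\right)} = \sqrt{-3037665 - 1490852} = \sqrt{-4528517} = i \sqrt{4528517}$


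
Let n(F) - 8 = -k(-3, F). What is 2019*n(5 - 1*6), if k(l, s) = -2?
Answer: 20190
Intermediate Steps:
n(F) = 10 (n(F) = 8 - 1*(-2) = 8 + 2 = 10)
2019*n(5 - 1*6) = 2019*10 = 20190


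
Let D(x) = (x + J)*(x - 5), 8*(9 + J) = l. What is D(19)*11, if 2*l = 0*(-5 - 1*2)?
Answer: 1540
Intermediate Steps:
l = 0 (l = (0*(-5 - 1*2))/2 = (0*(-5 - 2))/2 = (0*(-7))/2 = (½)*0 = 0)
J = -9 (J = -9 + (⅛)*0 = -9 + 0 = -9)
D(x) = (-9 + x)*(-5 + x) (D(x) = (x - 9)*(x - 5) = (-9 + x)*(-5 + x))
D(19)*11 = (45 + 19² - 14*19)*11 = (45 + 361 - 266)*11 = 140*11 = 1540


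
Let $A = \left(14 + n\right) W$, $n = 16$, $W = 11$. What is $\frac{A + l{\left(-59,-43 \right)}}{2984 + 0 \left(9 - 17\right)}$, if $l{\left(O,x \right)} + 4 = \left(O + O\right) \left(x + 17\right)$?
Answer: $\frac{1697}{1492} \approx 1.1374$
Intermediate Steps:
$l{\left(O,x \right)} = -4 + 2 O \left(17 + x\right)$ ($l{\left(O,x \right)} = -4 + \left(O + O\right) \left(x + 17\right) = -4 + 2 O \left(17 + x\right)$)
$A = 330$ ($A = \left(14 + 16\right) 11 = 30 \cdot 11 = 330$)
$\frac{A + l{\left(-59,-43 \right)}}{2984 + 0 \left(9 - 17\right)} = \frac{330 + \left(-4 + 34 \left(-59\right) + 2 \left(-59\right) \left(-43\right)\right)}{2984 + 0 \left(9 - 17\right)} = \frac{330 - -3064}{2984 + 0 \left(-8\right)} = \frac{330 + 3064}{2984 + 0} = \frac{3394}{2984} = 3394 \cdot \frac{1}{2984} = \frac{1697}{1492}$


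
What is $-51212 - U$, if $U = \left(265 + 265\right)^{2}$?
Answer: $-332112$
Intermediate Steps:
$U = 280900$ ($U = 530^{2} = 280900$)
$-51212 - U = -51212 - 280900 = -332112$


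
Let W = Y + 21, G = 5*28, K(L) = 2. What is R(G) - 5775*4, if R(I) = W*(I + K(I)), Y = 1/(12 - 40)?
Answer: -281723/14 ≈ -20123.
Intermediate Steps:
Y = -1/28 (Y = 1/(-28) = -1/28 ≈ -0.035714)
G = 140
W = 587/28 (W = -1/28 + 21 = 587/28 ≈ 20.964)
R(I) = 587/14 + 587*I/28 (R(I) = 587*(I + 2)/28 = 587*(2 + I)/28 = 587/14 + 587*I/28)
R(G) - 5775*4 = (587/14 + (587/28)*140) - 5775*4 = (587/14 + 2935) - 1*23100 = 41677/14 - 23100 = -281723/14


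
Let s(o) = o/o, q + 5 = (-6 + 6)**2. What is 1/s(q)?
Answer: 1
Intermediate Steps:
q = -5 (q = -5 + (-6 + 6)**2 = -5 + 0**2 = -5 + 0 = -5)
s(o) = 1
1/s(q) = 1/1 = 1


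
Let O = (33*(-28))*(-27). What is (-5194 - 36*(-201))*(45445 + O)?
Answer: 143742506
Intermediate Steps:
O = 24948 (O = -924*(-27) = 24948)
(-5194 - 36*(-201))*(45445 + O) = (-5194 - 36*(-201))*(45445 + 24948) = (-5194 + 7236)*70393 = 2042*70393 = 143742506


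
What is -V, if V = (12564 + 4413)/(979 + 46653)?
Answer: -16977/47632 ≈ -0.35642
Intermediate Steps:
V = 16977/47632 ≈ 0.35642
-V = -1*16977/47632 = -16977/47632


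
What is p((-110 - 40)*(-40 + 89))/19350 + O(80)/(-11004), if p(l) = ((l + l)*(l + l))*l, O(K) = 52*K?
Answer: -9709572014720/118293 ≈ -8.2081e+7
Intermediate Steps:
p(l) = 4*l³ (p(l) = ((2*l)*(2*l))*l = (4*l²)*l = 4*l³)
p((-110 - 40)*(-40 + 89))/19350 + O(80)/(-11004) = (4*((-110 - 40)*(-40 + 89))³)/19350 + (52*80)/(-11004) = (4*(-150*49)³)*(1/19350) + 4160*(-1/11004) = (4*(-7350)³)*(1/19350) - 1040/2751 = (4*(-397065375000))*(1/19350) - 1040/2751 = -1588261500000*1/19350 - 1040/2751 = -3529470000/43 - 1040/2751 = -9709572014720/118293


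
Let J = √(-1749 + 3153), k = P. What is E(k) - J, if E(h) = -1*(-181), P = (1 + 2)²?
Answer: 181 - 6*√39 ≈ 143.53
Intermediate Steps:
P = 9 (P = 3² = 9)
k = 9
E(h) = 181
J = 6*√39 (J = √1404 = 6*√39 ≈ 37.470)
E(k) - J = 181 - 6*√39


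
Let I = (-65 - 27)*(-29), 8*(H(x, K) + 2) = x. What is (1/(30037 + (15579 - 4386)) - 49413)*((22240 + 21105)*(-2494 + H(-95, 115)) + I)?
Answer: 253093351928544957/47120 ≈ 5.3713e+12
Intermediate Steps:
H(x, K) = -2 + x/8
I = 2668 (I = -92*(-29) = 2668)
(1/(30037 + (15579 - 4386)) - 49413)*((22240 + 21105)*(-2494 + H(-95, 115)) + I) = (1/(30037 + (15579 - 4386)) - 49413)*((22240 + 21105)*(-2494 + (-2 + (⅛)*(-95))) + 2668) = (1/(30037 + 11193) - 49413)*(43345*(-2494 + (-2 - 95/8)) + 2668) = (1/41230 - 49413)*(43345*(-2494 - 111/8) + 2668) = (1/41230 - 49413)*(43345*(-20063/8) + 2668) = -2037297989*(-869630735/8 + 2668)/41230 = -2037297989/41230*(-869609391/8) = 253093351928544957/47120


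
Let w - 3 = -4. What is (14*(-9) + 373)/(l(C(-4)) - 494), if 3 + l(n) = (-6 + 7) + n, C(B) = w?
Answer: -247/497 ≈ -0.49698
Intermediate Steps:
w = -1 (w = 3 - 4 = -1)
C(B) = -1
l(n) = -2 + n (l(n) = -3 + ((-6 + 7) + n) = -3 + (1 + n) = -2 + n)
(14*(-9) + 373)/(l(C(-4)) - 494) = (14*(-9) + 373)/((-2 - 1) - 494) = (-126 + 373)/(-3 - 494) = 247/(-497) = 247*(-1/497) = -247/497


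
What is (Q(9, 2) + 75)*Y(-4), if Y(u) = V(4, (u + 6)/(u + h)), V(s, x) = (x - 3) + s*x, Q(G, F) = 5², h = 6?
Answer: 200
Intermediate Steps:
Q(G, F) = 25
V(s, x) = -3 + x + s*x (V(s, x) = (-3 + x) + s*x = -3 + x + s*x)
Y(u) = 2 (Y(u) = -3 + (u + 6)/(u + 6) + 4*((u + 6)/(u + 6)) = -3 + (6 + u)/(6 + u) + 4*((6 + u)/(6 + u)) = -3 + 1 + 4*1 = -3 + 1 + 4 = 2)
(Q(9, 2) + 75)*Y(-4) = (25 + 75)*2 = 100*2 = 200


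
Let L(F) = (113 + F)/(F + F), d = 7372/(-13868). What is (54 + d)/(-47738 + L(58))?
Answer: -21503500/19198294079 ≈ -0.0011201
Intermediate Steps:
d = -1843/3467 (d = 7372*(-1/13868) = -1843/3467 ≈ -0.53158)
L(F) = (113 + F)/(2*F) (L(F) = (113 + F)/((2*F)) = (113 + F)*(1/(2*F)) = (113 + F)/(2*F))
(54 + d)/(-47738 + L(58)) = (54 - 1843/3467)/(-47738 + (½)*(113 + 58)/58) = 185375/(3467*(-47738 + (½)*(1/58)*171)) = 185375/(3467*(-47738 + 171/116)) = 185375/(3467*(-5537437/116)) = (185375/3467)*(-116/5537437) = -21503500/19198294079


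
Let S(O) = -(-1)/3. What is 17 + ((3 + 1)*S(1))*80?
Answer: 371/3 ≈ 123.67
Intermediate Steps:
S(O) = ⅓ (S(O) = -(-1)/3 = -1*(-⅓) = ⅓)
17 + ((3 + 1)*S(1))*80 = 17 + ((3 + 1)*(⅓))*80 = 17 + (4*(⅓))*80 = 17 + (4/3)*80 = 17 + 320/3 = 371/3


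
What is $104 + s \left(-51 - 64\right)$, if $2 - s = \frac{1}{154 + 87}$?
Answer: $- \frac{30251}{241} \approx -125.52$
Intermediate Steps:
$s = \frac{481}{241}$ ($s = 2 - \frac{1}{154 + 87} = 2 - \frac{1}{241} = \frac{481}{241} \approx 1.9958$)
$104 + s \left(-51 - 64\right) = 104 + \frac{481 \left(-51 - 64\right)}{241} = 104 + \frac{481}{241} \left(-115\right) = 104 - \frac{55315}{241} = - \frac{30251}{241}$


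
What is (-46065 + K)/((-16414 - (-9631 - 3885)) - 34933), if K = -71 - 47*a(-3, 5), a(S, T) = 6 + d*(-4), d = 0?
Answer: 46418/37831 ≈ 1.2270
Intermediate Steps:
a(S, T) = 6 (a(S, T) = 6 + 0*(-4) = 6 + 0 = 6)
K = -353 (K = -71 - 47*6 = -71 - 282 = -353)
(-46065 + K)/((-16414 - (-9631 - 3885)) - 34933) = (-46065 - 353)/((-16414 - (-9631 - 3885)) - 34933) = -46418/((-16414 - 1*(-13516)) - 34933) = -46418/((-16414 + 13516) - 34933) = -46418/(-2898 - 34933) = -46418/(-37831) = -46418*(-1/37831) = 46418/37831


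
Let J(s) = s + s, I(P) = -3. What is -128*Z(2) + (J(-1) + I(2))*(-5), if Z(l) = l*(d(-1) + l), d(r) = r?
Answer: -231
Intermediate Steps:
J(s) = 2*s
Z(l) = l*(-1 + l)
-128*Z(2) + (J(-1) + I(2))*(-5) = -256*(-1 + 2) + (2*(-1) - 3)*(-5) = -256 + (-2 - 3)*(-5) = -128*2 - 5*(-5) = -256 + 25 = -231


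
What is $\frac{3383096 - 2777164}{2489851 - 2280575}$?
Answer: $\frac{151483}{52319} \approx 2.8954$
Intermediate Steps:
$\frac{3383096 - 2777164}{2489851 - 2280575} = \frac{605932}{209276} = 605932 \cdot \frac{1}{209276} = \frac{151483}{52319}$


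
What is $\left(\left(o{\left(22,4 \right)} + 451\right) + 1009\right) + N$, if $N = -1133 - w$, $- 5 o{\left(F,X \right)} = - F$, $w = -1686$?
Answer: $\frac{10087}{5} \approx 2017.4$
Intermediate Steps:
$o{\left(F,X \right)} = \frac{F}{5}$ ($o{\left(F,X \right)} = - \frac{\left(-1\right) F}{5} = \frac{F}{5}$)
$N = 553$ ($N = -1133 - -1686 = -1133 + 1686 = 553$)
$\left(\left(o{\left(22,4 \right)} + 451\right) + 1009\right) + N = \left(\left(\frac{1}{5} \cdot 22 + 451\right) + 1009\right) + 553 = \left(\left(\frac{22}{5} + 451\right) + 1009\right) + 553 = \left(\frac{2277}{5} + 1009\right) + 553 = \frac{7322}{5} + 553 = \frac{10087}{5}$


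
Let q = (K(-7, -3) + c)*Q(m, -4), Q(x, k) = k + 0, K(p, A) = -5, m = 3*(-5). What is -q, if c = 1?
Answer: -16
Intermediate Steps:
m = -15
Q(x, k) = k
q = 16 (q = (-5 + 1)*(-4) = -4*(-4) = 16)
-q = -1*16 = -16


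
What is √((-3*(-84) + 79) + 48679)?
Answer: 13*√290 ≈ 221.38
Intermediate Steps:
√((-3*(-84) + 79) + 48679) = √((252 + 79) + 48679) = √(331 + 48679) = √49010 = 13*√290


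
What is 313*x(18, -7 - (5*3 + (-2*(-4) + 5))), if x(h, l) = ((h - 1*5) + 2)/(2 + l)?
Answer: -1565/11 ≈ -142.27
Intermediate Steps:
x(h, l) = (-3 + h)/(2 + l) (x(h, l) = ((h - 5) + 2)/(2 + l) = ((-5 + h) + 2)/(2 + l) = (-3 + h)/(2 + l))
313*x(18, -7 - (5*3 + (-2*(-4) + 5))) = 313*((-3 + 18)/(2 + (-7 - (5*3 + (-2*(-4) + 5))))) = 313*(15/(2 + (-7 - (15 + (8 + 5))))) = 313*(15/(2 + (-7 - (15 + 13)))) = 313*(15/(2 + (-7 - 1*28))) = 313*(15/(2 + (-7 - 28))) = 313*(15/(2 - 35)) = 313*(15/(-33)) = 313*(-1/33*15) = 313*(-5/11) = -1565/11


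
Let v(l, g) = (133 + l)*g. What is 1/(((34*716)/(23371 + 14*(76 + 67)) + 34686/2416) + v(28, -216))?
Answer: -30650584/1065435257693 ≈ -2.8768e-5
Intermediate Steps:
v(l, g) = g*(133 + l)
1/(((34*716)/(23371 + 14*(76 + 67)) + 34686/2416) + v(28, -216)) = 1/(((34*716)/(23371 + 14*(76 + 67)) + 34686/2416) - 216*(133 + 28)) = 1/((24344/(23371 + 14*143) + 34686*(1/2416)) - 216*161) = 1/((24344/(23371 + 2002) + 17343/1208) - 34776) = 1/((24344/25373 + 17343/1208) - 34776) = 1/(469451491/30650584 - 34776) = 1/(-1065435257693/30650584) = -30650584/1065435257693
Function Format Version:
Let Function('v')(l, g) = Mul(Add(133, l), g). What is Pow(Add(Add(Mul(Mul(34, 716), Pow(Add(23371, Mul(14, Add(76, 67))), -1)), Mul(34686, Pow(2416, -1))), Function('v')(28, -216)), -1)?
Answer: Rational(-30650584, 1065435257693) ≈ -2.8768e-5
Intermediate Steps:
Function('v')(l, g) = Mul(g, Add(133, l))
Pow(Add(Add(Mul(Mul(34, 716), Pow(Add(23371, Mul(14, Add(76, 67))), -1)), Mul(34686, Pow(2416, -1))), Function('v')(28, -216)), -1) = Pow(Add(Add(Mul(Mul(34, 716), Pow(Add(23371, Mul(14, Add(76, 67))), -1)), Mul(34686, Pow(2416, -1))), Mul(-216, Add(133, 28))), -1) = Pow(Add(Add(Mul(24344, Pow(Add(23371, Mul(14, 143)), -1)), Mul(34686, Rational(1, 2416))), Mul(-216, 161)), -1) = Pow(Add(Add(Mul(24344, Pow(Add(23371, 2002), -1)), Rational(17343, 1208)), -34776), -1) = Pow(Add(Add(Mul(24344, Pow(25373, -1)), Rational(17343, 1208)), -34776), -1) = Pow(Add(Add(Mul(24344, Rational(1, 25373)), Rational(17343, 1208)), -34776), -1) = Pow(Add(Add(Rational(24344, 25373), Rational(17343, 1208)), -34776), -1) = Pow(Add(Rational(469451491, 30650584), -34776), -1) = Pow(Rational(-1065435257693, 30650584), -1) = Rational(-30650584, 1065435257693)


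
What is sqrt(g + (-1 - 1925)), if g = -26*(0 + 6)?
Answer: I*sqrt(2082) ≈ 45.629*I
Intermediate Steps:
g = -156 (g = -26*6 = -156)
sqrt(g + (-1 - 1925)) = sqrt(-156 + (-1 - 1925)) = sqrt(-156 - 1926) = sqrt(-2082) = I*sqrt(2082)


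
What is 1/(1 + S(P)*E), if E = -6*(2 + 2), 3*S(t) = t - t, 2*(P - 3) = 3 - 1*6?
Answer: 1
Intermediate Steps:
P = 3/2 (P = 3 + (3 - 1*6)/2 = 3 + (3 - 6)/2 = 3 + (½)*(-3) = 3 - 3/2 = 3/2 ≈ 1.5000)
S(t) = 0 (S(t) = (t - t)/3 = (⅓)*0 = 0)
E = -24 (E = -6*4 = -24)
1/(1 + S(P)*E) = 1/(1 + 0*(-24)) = 1/(1 + 0) = 1/1 = 1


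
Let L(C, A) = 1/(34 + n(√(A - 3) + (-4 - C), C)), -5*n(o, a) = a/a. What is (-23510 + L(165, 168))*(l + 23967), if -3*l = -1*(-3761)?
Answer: -90244275300/169 ≈ -5.3399e+8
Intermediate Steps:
n(o, a) = -⅕ (n(o, a) = -a/(5*a) = -⅕*1 = -⅕)
L(C, A) = 5/169 (L(C, A) = 1/(34 - ⅕) = 1/(169/5) = 5/169)
l = -3761/3 (l = -(-1)*(-3761)/3 = -⅓*3761 = -3761/3 ≈ -1253.7)
(-23510 + L(165, 168))*(l + 23967) = (-23510 + 5/169)*(-3761/3 + 23967) = -3973185/169*68140/3 = -90244275300/169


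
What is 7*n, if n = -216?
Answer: -1512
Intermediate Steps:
7*n = 7*(-216) = -1512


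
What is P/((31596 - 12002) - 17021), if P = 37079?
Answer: 37079/2573 ≈ 14.411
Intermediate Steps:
P/((31596 - 12002) - 17021) = 37079/((31596 - 12002) - 17021) = 37079/(19594 - 17021) = 37079/2573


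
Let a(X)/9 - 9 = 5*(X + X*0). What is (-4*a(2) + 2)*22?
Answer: -15004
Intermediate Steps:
a(X) = 81 + 45*X (a(X) = 81 + 9*(5*(X + X*0)) = 81 + 9*(5*(X + 0)) = 81 + 9*(5*X) = 81 + 45*X)
(-4*a(2) + 2)*22 = (-4*(81 + 45*2) + 2)*22 = (-4*(81 + 90) + 2)*22 = (-4*171 + 2)*22 = (-684 + 2)*22 = -682*22 = -15004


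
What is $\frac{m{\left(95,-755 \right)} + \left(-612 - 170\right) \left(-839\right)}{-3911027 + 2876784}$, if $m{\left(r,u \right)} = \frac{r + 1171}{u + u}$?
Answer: $- \frac{495353357}{780853465} \approx -0.63437$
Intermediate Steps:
$m{\left(r,u \right)} = \frac{1171 + r}{2 u}$
$\frac{m{\left(95,-755 \right)} + \left(-612 - 170\right) \left(-839\right)}{-3911027 + 2876784} = \frac{\frac{1171 + 95}{2 \left(-755\right)} + \left(-612 - 170\right) \left(-839\right)}{-3911027 + 2876784} = \frac{\frac{1}{2} \left(- \frac{1}{755}\right) 1266 - -656098}{-1034243} = \left(- \frac{633}{755} + 656098\right) \left(- \frac{1}{1034243}\right) = \frac{495353357}{755} \left(- \frac{1}{1034243}\right) = - \frac{495353357}{780853465}$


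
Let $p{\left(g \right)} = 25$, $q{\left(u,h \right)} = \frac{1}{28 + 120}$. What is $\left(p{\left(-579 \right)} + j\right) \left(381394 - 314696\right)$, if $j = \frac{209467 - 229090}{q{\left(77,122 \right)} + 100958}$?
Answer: $\frac{8240324933286}{4980595} \approx 1.6545 \cdot 10^{6}$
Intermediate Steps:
$q{\left(u,h \right)} = \frac{1}{148}$
$j = - \frac{968068}{4980595}$ ($j = \frac{209467 - 229090}{\frac{1}{148} + 100958} = - \frac{19623}{\frac{14941785}{148}} = \left(-19623\right) \frac{148}{14941785} = - \frac{968068}{4980595} \approx -0.19437$)
$\left(p{\left(-579 \right)} + j\right) \left(381394 - 314696\right) = \left(25 - \frac{968068}{4980595}\right) \left(381394 - 314696\right) = \frac{123546807}{4980595} \cdot 66698 = \frac{8240324933286}{4980595}$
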